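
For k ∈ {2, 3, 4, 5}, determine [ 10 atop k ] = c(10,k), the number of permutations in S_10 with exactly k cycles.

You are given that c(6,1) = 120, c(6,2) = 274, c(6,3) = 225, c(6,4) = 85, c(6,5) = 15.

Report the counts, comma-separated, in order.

[7] T[7,1]:6*120+0=720 · T[7,2]:6*274+120=1764 · T[7,3]:6*225+274=1624 · T[7,4]:6*85+225=735 · T[7,5]:6*15+85=175
[8] T[8,1]:7*720+0=5040 · T[8,2]:7*1764+720=13068 · T[8,3]:7*1624+1764=13132 · T[8,4]:7*735+1624=6769 · T[8,5]:7*175+735=1960
[9] T[9,1]:8*5040+0=40320 · T[9,2]:8*13068+5040=109584 · T[9,3]:8*13132+13068=118124 · T[9,4]:8*6769+13132=67284 · T[9,5]:8*1960+6769=22449
[10] T[10,2]:9*109584+40320=1026576 · T[10,3]:9*118124+109584=1172700 · T[10,4]:9*67284+118124=723680 · T[10,5]:9*22449+67284=269325
Read c(10,2) = 1026576, c(10,3) = 1172700, c(10,4) = 723680, c(10,5) = 269325.

1026576, 1172700, 723680, 269325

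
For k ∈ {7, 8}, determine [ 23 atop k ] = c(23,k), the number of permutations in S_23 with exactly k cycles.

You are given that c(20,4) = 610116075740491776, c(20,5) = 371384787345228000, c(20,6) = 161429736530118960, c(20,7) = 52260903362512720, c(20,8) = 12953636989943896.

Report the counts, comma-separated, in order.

[21] T[21,5]:20*371384787345228000+610116075740491776=8037811822645051776 · T[21,6]:20*161429736530118960+371384787345228000=3599979517947607200 · T[21,7]:20*52260903362512720+161429736530118960=1206647803780373360 · T[21,8]:20*12953636989943896+52260903362512720=311333643161390640
[22] T[22,6]:21*3599979517947607200+8037811822645051776=83637381699544802976 · T[22,7]:21*1206647803780373360+3599979517947607200=28939583397335447760 · T[22,8]:21*311333643161390640+1206647803780373360=7744654310169576800
[23] T[23,7]:22*28939583397335447760+83637381699544802976=720308216440924653696 · T[23,8]:22*7744654310169576800+28939583397335447760=199321978221066137360
Read c(23,7) = 720308216440924653696, c(23,8) = 199321978221066137360.

720308216440924653696, 199321978221066137360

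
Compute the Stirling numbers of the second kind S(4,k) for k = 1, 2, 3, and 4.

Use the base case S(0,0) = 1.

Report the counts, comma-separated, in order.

@1  (1,1):0·1+1→1
@2  (2,1):1·1+0→1, (2,2):0·2+1→1
@3  (3,1):1·1+0→1, (3,2):1·2+1→3, (3,3):0·3+1→1
@4  (4,1):1·1+0→1, (4,2):3·2+1→7, (4,3):1·3+3→6, (4,4):0·4+1→1
Read S(4,1) = 1, S(4,2) = 7, S(4,3) = 6, S(4,4) = 1.

1, 7, 6, 1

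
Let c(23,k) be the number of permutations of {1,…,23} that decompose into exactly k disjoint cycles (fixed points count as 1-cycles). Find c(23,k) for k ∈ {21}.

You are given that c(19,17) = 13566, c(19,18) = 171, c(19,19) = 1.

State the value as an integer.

30107

i=20: T(20,18)=13566+19·171=16815 | T(20,19)=171+19·1=190 | T(20,20)=1+19·0=1
i=21: T(21,19)=16815+20·190=20615 | T(21,20)=190+20·1=210 | T(21,21)=1+20·0=1
i=22: T(22,20)=20615+21·210=25025 | T(22,21)=210+21·1=231
i=23: T(23,21)=25025+22·231=30107
Read c(23,21) = 30107.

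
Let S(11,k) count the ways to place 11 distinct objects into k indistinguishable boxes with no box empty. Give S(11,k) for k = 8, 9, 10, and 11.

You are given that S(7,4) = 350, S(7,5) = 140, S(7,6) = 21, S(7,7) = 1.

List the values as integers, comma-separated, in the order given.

row 8: T[8][5]=5·140+350=1050  T[8][6]=6·21+140=266  T[8][7]=7·1+21=28  T[8][8]=8·0+1=1
row 9: T[9][6]=6·266+1050=2646  T[9][7]=7·28+266=462  T[9][8]=8·1+28=36  T[9][9]=9·0+1=1
row 10: T[10][7]=7·462+2646=5880  T[10][8]=8·36+462=750  T[10][9]=9·1+36=45  T[10][10]=10·0+1=1
row 11: T[11][8]=8·750+5880=11880  T[11][9]=9·45+750=1155  T[11][10]=10·1+45=55  T[11][11]=11·0+1=1
Read S(11,8) = 11880, S(11,9) = 1155, S(11,10) = 55, S(11,11) = 1.

11880, 1155, 55, 1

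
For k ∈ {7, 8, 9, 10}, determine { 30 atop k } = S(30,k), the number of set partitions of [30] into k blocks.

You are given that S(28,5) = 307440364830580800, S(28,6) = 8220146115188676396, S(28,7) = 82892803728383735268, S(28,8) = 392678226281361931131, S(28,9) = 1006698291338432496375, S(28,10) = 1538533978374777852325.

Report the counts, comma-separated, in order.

i=29: T(29,6)=307440364830580800+6·8220146115188676396=49628317055962639176 | T(29,7)=8220146115188676396+7·82892803728383735268=588469772213874823272 | T(29,8)=82892803728383735268+8·392678226281361931131=3224318613979279184316 | T(29,9)=392678226281361931131+9·1006698291338432496375=9452962848327254398506 | T(29,10)=1006698291338432496375+10·1538533978374777852325=16392038075086211019625
i=30: T(30,7)=49628317055962639176+7·588469772213874823272=4168916722553086402080 | T(30,8)=588469772213874823272+8·3224318613979279184316=26383018684048108297800 | T(30,9)=3224318613979279184316+9·9452962848327254398506=88300984248924568770870 | T(30,10)=9452962848327254398506+10·16392038075086211019625=173373343599189364594756
Read S(30,7) = 4168916722553086402080, S(30,8) = 26383018684048108297800, S(30,9) = 88300984248924568770870, S(30,10) = 173373343599189364594756.

4168916722553086402080, 26383018684048108297800, 88300984248924568770870, 173373343599189364594756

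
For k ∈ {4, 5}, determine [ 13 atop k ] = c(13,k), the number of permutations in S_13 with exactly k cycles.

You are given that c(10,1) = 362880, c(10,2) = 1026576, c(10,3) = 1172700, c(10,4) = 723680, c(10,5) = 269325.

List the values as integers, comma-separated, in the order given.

1414014888, 657206836

r11: T_11,2=10×1026576+362880=10628640; T_11,3=10×1172700+1026576=12753576; T_11,4=10×723680+1172700=8409500; T_11,5=10×269325+723680=3416930
r12: T_12,3=11×12753576+10628640=150917976; T_12,4=11×8409500+12753576=105258076; T_12,5=11×3416930+8409500=45995730
r13: T_13,4=12×105258076+150917976=1414014888; T_13,5=12×45995730+105258076=657206836
Read c(13,4) = 1414014888, c(13,5) = 657206836.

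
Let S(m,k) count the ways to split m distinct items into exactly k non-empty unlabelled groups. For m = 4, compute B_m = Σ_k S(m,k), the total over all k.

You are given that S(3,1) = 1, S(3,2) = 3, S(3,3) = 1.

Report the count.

15

r4: T_4,1=1×1+0=1; T_4,2=2×3+1=7; T_4,3=3×1+3=6; T_4,4=4×0+1=1
B_4 = ΣS(4,k) = 1+7+6+1 = 15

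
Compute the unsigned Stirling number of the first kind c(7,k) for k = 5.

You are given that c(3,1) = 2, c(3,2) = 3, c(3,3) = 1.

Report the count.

175

@4  (4,2):3·3+2→11, (4,3):1·3+3→6, (4,4):0·3+1→1
@5  (5,3):6·4+11→35, (5,4):1·4+6→10, (5,5):0·4+1→1
@6  (6,4):10·5+35→85, (6,5):1·5+10→15
@7  (7,5):15·6+85→175
Read c(7,5) = 175.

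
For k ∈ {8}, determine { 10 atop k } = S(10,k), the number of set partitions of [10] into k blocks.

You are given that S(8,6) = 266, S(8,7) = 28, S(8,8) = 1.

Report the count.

750

i=9: T(9,7)=266+7·28=462 | T(9,8)=28+8·1=36
i=10: T(10,8)=462+8·36=750
Read S(10,8) = 750.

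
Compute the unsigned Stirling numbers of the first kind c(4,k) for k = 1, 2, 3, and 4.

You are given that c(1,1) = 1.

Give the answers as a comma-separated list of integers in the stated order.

6, 11, 6, 1

i=2: T(2,1)=0+1·1=1 | T(2,2)=1+1·0=1
i=3: T(3,1)=0+2·1=2 | T(3,2)=1+2·1=3 | T(3,3)=1+2·0=1
i=4: T(4,1)=0+3·2=6 | T(4,2)=2+3·3=11 | T(4,3)=3+3·1=6 | T(4,4)=1+3·0=1
Read c(4,1) = 6, c(4,2) = 11, c(4,3) = 6, c(4,4) = 1.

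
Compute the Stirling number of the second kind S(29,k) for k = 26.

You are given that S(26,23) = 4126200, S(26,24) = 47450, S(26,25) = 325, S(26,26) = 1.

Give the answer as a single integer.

8336601

row 27: T[27][24]=24·47450+4126200=5265000  T[27][25]=25·325+47450=55575  T[27][26]=26·1+325=351
row 28: T[28][25]=25·55575+5265000=6654375  T[28][26]=26·351+55575=64701
row 29: T[29][26]=26·64701+6654375=8336601
Read S(29,26) = 8336601.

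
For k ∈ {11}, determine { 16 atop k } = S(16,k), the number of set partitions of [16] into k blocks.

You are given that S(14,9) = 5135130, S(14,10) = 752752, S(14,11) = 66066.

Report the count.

[15] T[15,10]:10*752752+5135130=12662650 · T[15,11]:11*66066+752752=1479478
[16] T[16,11]:11*1479478+12662650=28936908
Read S(16,11) = 28936908.

28936908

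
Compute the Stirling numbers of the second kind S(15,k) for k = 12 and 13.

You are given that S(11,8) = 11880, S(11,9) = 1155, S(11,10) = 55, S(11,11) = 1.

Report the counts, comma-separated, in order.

106470, 4550

@12  (12,9):1155·9+11880→22275, (12,10):55·10+1155→1705, (12,11):1·11+55→66, (12,12):0·12+1→1
@13  (13,10):1705·10+22275→39325, (13,11):66·11+1705→2431, (13,12):1·12+66→78, (13,13):0·13+1→1
@14  (14,11):2431·11+39325→66066, (14,12):78·12+2431→3367, (14,13):1·13+78→91
@15  (15,12):3367·12+66066→106470, (15,13):91·13+3367→4550
Read S(15,12) = 106470, S(15,13) = 4550.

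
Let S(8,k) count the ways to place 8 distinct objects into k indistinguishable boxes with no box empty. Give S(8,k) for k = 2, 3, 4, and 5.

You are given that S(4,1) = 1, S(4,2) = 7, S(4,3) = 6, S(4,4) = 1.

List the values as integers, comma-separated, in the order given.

i=5: T(5,1)=0+1·1=1 | T(5,2)=1+2·7=15 | T(5,3)=7+3·6=25 | T(5,4)=6+4·1=10 | T(5,5)=1+5·0=1
i=6: T(6,1)=0+1·1=1 | T(6,2)=1+2·15=31 | T(6,3)=15+3·25=90 | T(6,4)=25+4·10=65 | T(6,5)=10+5·1=15
i=7: T(7,1)=0+1·1=1 | T(7,2)=1+2·31=63 | T(7,3)=31+3·90=301 | T(7,4)=90+4·65=350 | T(7,5)=65+5·15=140
i=8: T(8,2)=1+2·63=127 | T(8,3)=63+3·301=966 | T(8,4)=301+4·350=1701 | T(8,5)=350+5·140=1050
Read S(8,2) = 127, S(8,3) = 966, S(8,4) = 1701, S(8,5) = 1050.

127, 966, 1701, 1050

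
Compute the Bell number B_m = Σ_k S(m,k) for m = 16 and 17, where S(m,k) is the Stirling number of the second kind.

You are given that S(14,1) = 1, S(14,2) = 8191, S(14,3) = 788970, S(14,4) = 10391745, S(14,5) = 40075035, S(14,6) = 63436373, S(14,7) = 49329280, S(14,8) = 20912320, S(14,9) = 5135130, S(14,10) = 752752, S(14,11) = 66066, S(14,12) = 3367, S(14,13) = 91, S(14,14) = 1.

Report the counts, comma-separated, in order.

i=15: T(15,1)=0+1·1=1 | T(15,2)=1+2·8191=16383 | T(15,3)=8191+3·788970=2375101 | T(15,4)=788970+4·10391745=42355950 | T(15,5)=10391745+5·40075035=210766920 | T(15,6)=40075035+6·63436373=420693273 | T(15,7)=63436373+7·49329280=408741333 | T(15,8)=49329280+8·20912320=216627840 | T(15,9)=20912320+9·5135130=67128490 | T(15,10)=5135130+10·752752=12662650 | T(15,11)=752752+11·66066=1479478 | T(15,12)=66066+12·3367=106470 | T(15,13)=3367+13·91=4550 | T(15,14)=91+14·1=105 | T(15,15)=1+15·0=1
i=16: T(16,1)=0+1·1=1 | T(16,2)=1+2·16383=32767 | T(16,3)=16383+3·2375101=7141686 | T(16,4)=2375101+4·42355950=171798901 | T(16,5)=42355950+5·210766920=1096190550 | T(16,6)=210766920+6·420693273=2734926558 | T(16,7)=420693273+7·408741333=3281882604 | T(16,8)=408741333+8·216627840=2141764053 | T(16,9)=216627840+9·67128490=820784250 | T(16,10)=67128490+10·12662650=193754990 | T(16,11)=12662650+11·1479478=28936908 | T(16,12)=1479478+12·106470=2757118 | T(16,13)=106470+13·4550=165620 | T(16,14)=4550+14·105=6020 | T(16,15)=105+15·1=120 | T(16,16)=1+16·0=1
i=17: T(17,1)=0+1·1=1 | T(17,2)=1+2·32767=65535 | T(17,3)=32767+3·7141686=21457825 | T(17,4)=7141686+4·171798901=694337290 | T(17,5)=171798901+5·1096190550=5652751651 | T(17,6)=1096190550+6·2734926558=17505749898 | T(17,7)=2734926558+7·3281882604=25708104786 | T(17,8)=3281882604+8·2141764053=20415995028 | T(17,9)=2141764053+9·820784250=9528822303 | T(17,10)=820784250+10·193754990=2758334150 | T(17,11)=193754990+11·28936908=512060978 | T(17,12)=28936908+12·2757118=62022324 | T(17,13)=2757118+13·165620=4910178 | T(17,14)=165620+14·6020=249900 | T(17,15)=6020+15·120=7820 | T(17,16)=120+16·1=136 | T(17,17)=1+17·0=1
B_16 = ΣS(16,k) = 1+32767+7141686+171798901+1096190550+2734926558+3281882604+2141764053+820784250+193754990+28936908+2757118+165620+6020+120+1 = 10480142147
B_17 = ΣS(17,k) = 1+65535+21457825+694337290+5652751651+17505749898+25708104786+20415995028+9528822303+2758334150+512060978+62022324+4910178+249900+7820+136+1 = 82864869804

10480142147, 82864869804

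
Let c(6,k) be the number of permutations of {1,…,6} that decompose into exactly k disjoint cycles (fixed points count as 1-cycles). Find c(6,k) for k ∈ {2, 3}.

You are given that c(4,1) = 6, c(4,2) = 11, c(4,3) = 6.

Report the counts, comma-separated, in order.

274, 225

r5: T_5,1=4×6+0=24; T_5,2=4×11+6=50; T_5,3=4×6+11=35
r6: T_6,2=5×50+24=274; T_6,3=5×35+50=225
Read c(6,2) = 274, c(6,3) = 225.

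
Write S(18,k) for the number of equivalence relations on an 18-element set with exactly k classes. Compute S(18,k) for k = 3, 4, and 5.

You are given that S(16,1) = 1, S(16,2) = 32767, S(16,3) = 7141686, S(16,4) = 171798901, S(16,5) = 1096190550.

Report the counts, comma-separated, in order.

64439010, 2798806985, 28958095545

r17: T_17,2=2×32767+1=65535; T_17,3=3×7141686+32767=21457825; T_17,4=4×171798901+7141686=694337290; T_17,5=5×1096190550+171798901=5652751651
r18: T_18,3=3×21457825+65535=64439010; T_18,4=4×694337290+21457825=2798806985; T_18,5=5×5652751651+694337290=28958095545
Read S(18,3) = 64439010, S(18,4) = 2798806985, S(18,5) = 28958095545.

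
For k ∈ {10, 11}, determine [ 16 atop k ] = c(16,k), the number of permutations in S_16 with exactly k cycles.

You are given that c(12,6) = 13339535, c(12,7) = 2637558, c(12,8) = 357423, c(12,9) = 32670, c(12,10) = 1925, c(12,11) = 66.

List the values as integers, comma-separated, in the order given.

928095740, 78558480

[13] T[13,7]:12*2637558+13339535=44990231 · T[13,8]:12*357423+2637558=6926634 · T[13,9]:12*32670+357423=749463 · T[13,10]:12*1925+32670=55770 · T[13,11]:12*66+1925=2717
[14] T[14,8]:13*6926634+44990231=135036473 · T[14,9]:13*749463+6926634=16669653 · T[14,10]:13*55770+749463=1474473 · T[14,11]:13*2717+55770=91091
[15] T[15,9]:14*16669653+135036473=368411615 · T[15,10]:14*1474473+16669653=37312275 · T[15,11]:14*91091+1474473=2749747
[16] T[16,10]:15*37312275+368411615=928095740 · T[16,11]:15*2749747+37312275=78558480
Read c(16,10) = 928095740, c(16,11) = 78558480.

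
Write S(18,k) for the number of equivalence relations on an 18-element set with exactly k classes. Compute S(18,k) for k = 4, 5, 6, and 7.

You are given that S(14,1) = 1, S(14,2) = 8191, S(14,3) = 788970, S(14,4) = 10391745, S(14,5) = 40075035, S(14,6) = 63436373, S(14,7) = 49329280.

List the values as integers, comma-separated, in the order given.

r15: T_15,1=1×1+0=1; T_15,2=2×8191+1=16383; T_15,3=3×788970+8191=2375101; T_15,4=4×10391745+788970=42355950; T_15,5=5×40075035+10391745=210766920; T_15,6=6×63436373+40075035=420693273; T_15,7=7×49329280+63436373=408741333
r16: T_16,2=2×16383+1=32767; T_16,3=3×2375101+16383=7141686; T_16,4=4×42355950+2375101=171798901; T_16,5=5×210766920+42355950=1096190550; T_16,6=6×420693273+210766920=2734926558; T_16,7=7×408741333+420693273=3281882604
r17: T_17,3=3×7141686+32767=21457825; T_17,4=4×171798901+7141686=694337290; T_17,5=5×1096190550+171798901=5652751651; T_17,6=6×2734926558+1096190550=17505749898; T_17,7=7×3281882604+2734926558=25708104786
r18: T_18,4=4×694337290+21457825=2798806985; T_18,5=5×5652751651+694337290=28958095545; T_18,6=6×17505749898+5652751651=110687251039; T_18,7=7×25708104786+17505749898=197462483400
Read S(18,4) = 2798806985, S(18,5) = 28958095545, S(18,6) = 110687251039, S(18,7) = 197462483400.

2798806985, 28958095545, 110687251039, 197462483400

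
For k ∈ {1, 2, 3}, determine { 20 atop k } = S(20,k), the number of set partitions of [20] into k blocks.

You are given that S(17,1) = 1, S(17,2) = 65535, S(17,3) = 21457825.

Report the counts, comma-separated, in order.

1, 524287, 580606446

row 18: T[18][1]=1·1+0=1  T[18][2]=2·65535+1=131071  T[18][3]=3·21457825+65535=64439010
row 19: T[19][1]=1·1+0=1  T[19][2]=2·131071+1=262143  T[19][3]=3·64439010+131071=193448101
row 20: T[20][1]=1·1+0=1  T[20][2]=2·262143+1=524287  T[20][3]=3·193448101+262143=580606446
Read S(20,1) = 1, S(20,2) = 524287, S(20,3) = 580606446.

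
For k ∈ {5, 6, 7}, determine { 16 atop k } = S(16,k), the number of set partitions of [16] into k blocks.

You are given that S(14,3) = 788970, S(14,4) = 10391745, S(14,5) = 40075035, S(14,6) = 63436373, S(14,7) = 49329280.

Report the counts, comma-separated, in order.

[15] T[15,4]:4*10391745+788970=42355950 · T[15,5]:5*40075035+10391745=210766920 · T[15,6]:6*63436373+40075035=420693273 · T[15,7]:7*49329280+63436373=408741333
[16] T[16,5]:5*210766920+42355950=1096190550 · T[16,6]:6*420693273+210766920=2734926558 · T[16,7]:7*408741333+420693273=3281882604
Read S(16,5) = 1096190550, S(16,6) = 2734926558, S(16,7) = 3281882604.

1096190550, 2734926558, 3281882604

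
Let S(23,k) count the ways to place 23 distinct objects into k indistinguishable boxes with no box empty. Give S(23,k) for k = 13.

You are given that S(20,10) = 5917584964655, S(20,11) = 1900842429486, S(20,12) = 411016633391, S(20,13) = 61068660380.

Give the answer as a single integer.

401282560341390

r21: T_21,11=11×1900842429486+5917584964655=26826851689001; T_21,12=12×411016633391+1900842429486=6833042030178; T_21,13=13×61068660380+411016633391=1204909218331
r22: T_22,12=12×6833042030178+26826851689001=108823356051137; T_22,13=13×1204909218331+6833042030178=22496861868481
r23: T_23,13=13×22496861868481+108823356051137=401282560341390
Read S(23,13) = 401282560341390.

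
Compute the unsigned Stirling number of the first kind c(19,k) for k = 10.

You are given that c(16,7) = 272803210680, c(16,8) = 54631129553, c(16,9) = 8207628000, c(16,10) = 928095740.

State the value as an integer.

r17: T_17,8=16×54631129553+272803210680=1146901283528; T_17,9=16×8207628000+54631129553=185953177553; T_17,10=16×928095740+8207628000=23057159840
r18: T_18,9=17×185953177553+1146901283528=4308105301929; T_18,10=17×23057159840+185953177553=577924894833
r19: T_19,10=18×577924894833+4308105301929=14710753408923
Read c(19,10) = 14710753408923.

14710753408923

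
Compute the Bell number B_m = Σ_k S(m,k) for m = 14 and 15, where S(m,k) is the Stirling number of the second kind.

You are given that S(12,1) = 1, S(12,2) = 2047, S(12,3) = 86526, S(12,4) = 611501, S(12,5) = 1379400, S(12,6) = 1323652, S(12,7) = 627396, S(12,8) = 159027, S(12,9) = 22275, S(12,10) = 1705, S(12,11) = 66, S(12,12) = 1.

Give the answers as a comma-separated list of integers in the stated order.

[13] T[13,1]:1*1+0=1 · T[13,2]:2*2047+1=4095 · T[13,3]:3*86526+2047=261625 · T[13,4]:4*611501+86526=2532530 · T[13,5]:5*1379400+611501=7508501 · T[13,6]:6*1323652+1379400=9321312 · T[13,7]:7*627396+1323652=5715424 · T[13,8]:8*159027+627396=1899612 · T[13,9]:9*22275+159027=359502 · T[13,10]:10*1705+22275=39325 · T[13,11]:11*66+1705=2431 · T[13,12]:12*1+66=78 · T[13,13]:13*0+1=1
[14] T[14,1]:1*1+0=1 · T[14,2]:2*4095+1=8191 · T[14,3]:3*261625+4095=788970 · T[14,4]:4*2532530+261625=10391745 · T[14,5]:5*7508501+2532530=40075035 · T[14,6]:6*9321312+7508501=63436373 · T[14,7]:7*5715424+9321312=49329280 · T[14,8]:8*1899612+5715424=20912320 · T[14,9]:9*359502+1899612=5135130 · T[14,10]:10*39325+359502=752752 · T[14,11]:11*2431+39325=66066 · T[14,12]:12*78+2431=3367 · T[14,13]:13*1+78=91 · T[14,14]:14*0+1=1
[15] T[15,1]:1*1+0=1 · T[15,2]:2*8191+1=16383 · T[15,3]:3*788970+8191=2375101 · T[15,4]:4*10391745+788970=42355950 · T[15,5]:5*40075035+10391745=210766920 · T[15,6]:6*63436373+40075035=420693273 · T[15,7]:7*49329280+63436373=408741333 · T[15,8]:8*20912320+49329280=216627840 · T[15,9]:9*5135130+20912320=67128490 · T[15,10]:10*752752+5135130=12662650 · T[15,11]:11*66066+752752=1479478 · T[15,12]:12*3367+66066=106470 · T[15,13]:13*91+3367=4550 · T[15,14]:14*1+91=105 · T[15,15]:15*0+1=1
B_14 = ΣS(14,k) = 1+8191+788970+10391745+40075035+63436373+49329280+20912320+5135130+752752+66066+3367+91+1 = 190899322
B_15 = ΣS(15,k) = 1+16383+2375101+42355950+210766920+420693273+408741333+216627840+67128490+12662650+1479478+106470+4550+105+1 = 1382958545

190899322, 1382958545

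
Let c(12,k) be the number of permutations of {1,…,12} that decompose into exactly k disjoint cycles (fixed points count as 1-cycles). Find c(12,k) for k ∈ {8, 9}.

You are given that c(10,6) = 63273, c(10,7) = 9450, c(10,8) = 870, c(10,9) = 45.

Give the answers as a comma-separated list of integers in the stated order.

357423, 32670

row 11: T[11][7]=10·9450+63273=157773  T[11][8]=10·870+9450=18150  T[11][9]=10·45+870=1320
row 12: T[12][8]=11·18150+157773=357423  T[12][9]=11·1320+18150=32670
Read c(12,8) = 357423, c(12,9) = 32670.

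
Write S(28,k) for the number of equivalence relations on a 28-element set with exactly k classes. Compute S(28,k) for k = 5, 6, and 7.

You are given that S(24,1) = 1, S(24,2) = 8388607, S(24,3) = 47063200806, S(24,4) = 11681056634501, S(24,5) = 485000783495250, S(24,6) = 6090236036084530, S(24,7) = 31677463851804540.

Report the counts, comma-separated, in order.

i=25: T(25,2)=1+2·8388607=16777215 | T(25,3)=8388607+3·47063200806=141197991025 | T(25,4)=47063200806+4·11681056634501=46771289738810 | T(25,5)=11681056634501+5·485000783495250=2436684974110751 | T(25,6)=485000783495250+6·6090236036084530=37026417000002430 | T(25,7)=6090236036084530+7·31677463851804540=227832482998716310
i=26: T(26,3)=16777215+3·141197991025=423610750290 | T(26,4)=141197991025+4·46771289738810=187226356946265 | T(26,5)=46771289738810+5·2436684974110751=12230196160292565 | T(26,6)=2436684974110751+6·37026417000002430=224595186974125331 | T(26,7)=37026417000002430+7·227832482998716310=1631853797991016600
i=27: T(27,4)=423610750290+4·187226356946265=749329038535350 | T(27,5)=187226356946265+5·12230196160292565=61338207158409090 | T(27,6)=12230196160292565+6·224595186974125331=1359801318005044551 | T(27,7)=224595186974125331+7·1631853797991016600=11647571772911241531
i=28: T(28,5)=749329038535350+5·61338207158409090=307440364830580800 | T(28,6)=61338207158409090+6·1359801318005044551=8220146115188676396 | T(28,7)=1359801318005044551+7·11647571772911241531=82892803728383735268
Read S(28,5) = 307440364830580800, S(28,6) = 8220146115188676396, S(28,7) = 82892803728383735268.

307440364830580800, 8220146115188676396, 82892803728383735268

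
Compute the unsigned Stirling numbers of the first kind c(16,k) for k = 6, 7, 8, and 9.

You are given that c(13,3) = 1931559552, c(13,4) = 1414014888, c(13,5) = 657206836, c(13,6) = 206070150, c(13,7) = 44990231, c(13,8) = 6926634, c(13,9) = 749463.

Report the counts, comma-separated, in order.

1009672107080, 272803210680, 54631129553, 8207628000

i=14: T(14,4)=1931559552+13·1414014888=20313753096 | T(14,5)=1414014888+13·657206836=9957703756 | T(14,6)=657206836+13·206070150=3336118786 | T(14,7)=206070150+13·44990231=790943153 | T(14,8)=44990231+13·6926634=135036473 | T(14,9)=6926634+13·749463=16669653
i=15: T(15,5)=20313753096+14·9957703756=159721605680 | T(15,6)=9957703756+14·3336118786=56663366760 | T(15,7)=3336118786+14·790943153=14409322928 | T(15,8)=790943153+14·135036473=2681453775 | T(15,9)=135036473+14·16669653=368411615
i=16: T(16,6)=159721605680+15·56663366760=1009672107080 | T(16,7)=56663366760+15·14409322928=272803210680 | T(16,8)=14409322928+15·2681453775=54631129553 | T(16,9)=2681453775+15·368411615=8207628000
Read c(16,6) = 1009672107080, c(16,7) = 272803210680, c(16,8) = 54631129553, c(16,9) = 8207628000.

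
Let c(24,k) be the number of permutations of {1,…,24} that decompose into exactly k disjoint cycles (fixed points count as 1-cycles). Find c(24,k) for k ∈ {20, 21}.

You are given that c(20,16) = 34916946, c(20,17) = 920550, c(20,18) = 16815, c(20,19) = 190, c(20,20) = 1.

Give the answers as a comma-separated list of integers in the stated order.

168423871, 2932776

i=21: T(21,17)=34916946+20·920550=53327946 | T(21,18)=920550+20·16815=1256850 | T(21,19)=16815+20·190=20615 | T(21,20)=190+20·1=210 | T(21,21)=1+20·0=1
i=22: T(22,18)=53327946+21·1256850=79721796 | T(22,19)=1256850+21·20615=1689765 | T(22,20)=20615+21·210=25025 | T(22,21)=210+21·1=231
i=23: T(23,19)=79721796+22·1689765=116896626 | T(23,20)=1689765+22·25025=2240315 | T(23,21)=25025+22·231=30107
i=24: T(24,20)=116896626+23·2240315=168423871 | T(24,21)=2240315+23·30107=2932776
Read c(24,20) = 168423871, c(24,21) = 2932776.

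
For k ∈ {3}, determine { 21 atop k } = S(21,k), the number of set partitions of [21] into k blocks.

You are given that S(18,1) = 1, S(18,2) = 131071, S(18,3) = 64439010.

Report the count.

@19  (19,1):1·1+0→1, (19,2):131071·2+1→262143, (19,3):64439010·3+131071→193448101
@20  (20,2):262143·2+1→524287, (20,3):193448101·3+262143→580606446
@21  (21,3):580606446·3+524287→1742343625
Read S(21,3) = 1742343625.

1742343625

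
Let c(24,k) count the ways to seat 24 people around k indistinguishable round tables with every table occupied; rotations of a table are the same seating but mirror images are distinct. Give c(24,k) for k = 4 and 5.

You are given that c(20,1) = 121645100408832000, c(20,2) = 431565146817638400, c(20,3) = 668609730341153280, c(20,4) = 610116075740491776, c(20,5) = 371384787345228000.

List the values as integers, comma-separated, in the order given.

@21  (21,1):121645100408832000·20+0→2432902008176640000, (21,2):431565146817638400·20+121645100408832000→8752948036761600000, (21,3):668609730341153280·20+431565146817638400→13803759753640704000, (21,4):610116075740491776·20+668609730341153280→12870931245150988800, (21,5):371384787345228000·20+610116075740491776→8037811822645051776
@22  (22,2):8752948036761600000·21+2432902008176640000→186244810780170240000, (22,3):13803759753640704000·21+8752948036761600000→298631902863216384000, (22,4):12870931245150988800·21+13803759753640704000→284093315901811468800, (22,5):8037811822645051776·21+12870931245150988800→181664979520697076096
@23  (23,3):298631902863216384000·22+186244810780170240000→6756146673770930688000, (23,4):284093315901811468800·22+298631902863216384000→6548684852703068697600, (23,5):181664979520697076096·22+284093315901811468800→4280722865357147142912
@24  (24,4):6548684852703068697600·23+6756146673770930688000→157375898285941510732800, (24,5):4280722865357147142912·23+6548684852703068697600→105005310755917452984576
Read c(24,4) = 157375898285941510732800, c(24,5) = 105005310755917452984576.

157375898285941510732800, 105005310755917452984576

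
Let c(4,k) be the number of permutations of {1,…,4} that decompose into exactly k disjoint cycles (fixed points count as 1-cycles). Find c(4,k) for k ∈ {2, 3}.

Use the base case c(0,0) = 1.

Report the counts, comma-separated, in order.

@1  (1,1):0·0+1→1
@2  (2,1):1·1+0→1, (2,2):0·1+1→1
@3  (3,1):1·2+0→2, (3,2):1·2+1→3, (3,3):0·2+1→1
@4  (4,2):3·3+2→11, (4,3):1·3+3→6
Read c(4,2) = 11, c(4,3) = 6.

11, 6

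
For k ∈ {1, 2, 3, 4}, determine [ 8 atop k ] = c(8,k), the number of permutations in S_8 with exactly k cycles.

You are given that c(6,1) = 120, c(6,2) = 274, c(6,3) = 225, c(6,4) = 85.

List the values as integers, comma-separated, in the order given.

[7] T[7,1]:6*120+0=720 · T[7,2]:6*274+120=1764 · T[7,3]:6*225+274=1624 · T[7,4]:6*85+225=735
[8] T[8,1]:7*720+0=5040 · T[8,2]:7*1764+720=13068 · T[8,3]:7*1624+1764=13132 · T[8,4]:7*735+1624=6769
Read c(8,1) = 5040, c(8,2) = 13068, c(8,3) = 13132, c(8,4) = 6769.

5040, 13068, 13132, 6769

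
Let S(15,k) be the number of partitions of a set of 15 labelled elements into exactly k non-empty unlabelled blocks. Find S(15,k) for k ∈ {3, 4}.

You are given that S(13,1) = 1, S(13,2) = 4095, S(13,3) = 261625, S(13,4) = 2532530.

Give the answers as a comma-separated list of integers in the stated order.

row 14: T[14][2]=2·4095+1=8191  T[14][3]=3·261625+4095=788970  T[14][4]=4·2532530+261625=10391745
row 15: T[15][3]=3·788970+8191=2375101  T[15][4]=4·10391745+788970=42355950
Read S(15,3) = 2375101, S(15,4) = 42355950.

2375101, 42355950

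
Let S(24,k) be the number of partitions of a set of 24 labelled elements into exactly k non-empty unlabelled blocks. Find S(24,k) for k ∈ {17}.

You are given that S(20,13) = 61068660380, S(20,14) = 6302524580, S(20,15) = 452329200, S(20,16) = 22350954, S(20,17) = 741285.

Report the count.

row 21: T[21][14]=14·6302524580+61068660380=149304004500  T[21][15]=15·452329200+6302524580=13087462580  T[21][16]=16·22350954+452329200=809944464  T[21][17]=17·741285+22350954=34952799
row 22: T[22][15]=15·13087462580+149304004500=345615943200  T[22][16]=16·809944464+13087462580=26046574004  T[22][17]=17·34952799+809944464=1404142047
row 23: T[23][16]=16·26046574004+345615943200=762361127264  T[23][17]=17·1404142047+26046574004=49916988803
row 24: T[24][17]=17·49916988803+762361127264=1610949936915
Read S(24,17) = 1610949936915.

1610949936915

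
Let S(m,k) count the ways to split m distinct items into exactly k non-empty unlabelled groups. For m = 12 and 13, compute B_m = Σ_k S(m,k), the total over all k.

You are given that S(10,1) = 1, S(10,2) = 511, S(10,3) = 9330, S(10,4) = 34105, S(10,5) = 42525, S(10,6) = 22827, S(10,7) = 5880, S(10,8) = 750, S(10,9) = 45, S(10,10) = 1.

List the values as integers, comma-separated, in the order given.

4213597, 27644437

@11  (11,1):1·1+0→1, (11,2):511·2+1→1023, (11,3):9330·3+511→28501, (11,4):34105·4+9330→145750, (11,5):42525·5+34105→246730, (11,6):22827·6+42525→179487, (11,7):5880·7+22827→63987, (11,8):750·8+5880→11880, (11,9):45·9+750→1155, (11,10):1·10+45→55, (11,11):0·11+1→1
@12  (12,1):1·1+0→1, (12,2):1023·2+1→2047, (12,3):28501·3+1023→86526, (12,4):145750·4+28501→611501, (12,5):246730·5+145750→1379400, (12,6):179487·6+246730→1323652, (12,7):63987·7+179487→627396, (12,8):11880·8+63987→159027, (12,9):1155·9+11880→22275, (12,10):55·10+1155→1705, (12,11):1·11+55→66, (12,12):0·12+1→1
@13  (13,1):1·1+0→1, (13,2):2047·2+1→4095, (13,3):86526·3+2047→261625, (13,4):611501·4+86526→2532530, (13,5):1379400·5+611501→7508501, (13,6):1323652·6+1379400→9321312, (13,7):627396·7+1323652→5715424, (13,8):159027·8+627396→1899612, (13,9):22275·9+159027→359502, (13,10):1705·10+22275→39325, (13,11):66·11+1705→2431, (13,12):1·12+66→78, (13,13):0·13+1→1
B_12 = ΣS(12,k) = 1+2047+86526+611501+1379400+1323652+627396+159027+22275+1705+66+1 = 4213597
B_13 = ΣS(13,k) = 1+4095+261625+2532530+7508501+9321312+5715424+1899612+359502+39325+2431+78+1 = 27644437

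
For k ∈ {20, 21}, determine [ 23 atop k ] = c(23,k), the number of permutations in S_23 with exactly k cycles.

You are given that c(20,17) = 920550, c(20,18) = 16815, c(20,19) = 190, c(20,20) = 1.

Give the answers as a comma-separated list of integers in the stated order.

r21: T_21,18=20×16815+920550=1256850; T_21,19=20×190+16815=20615; T_21,20=20×1+190=210; T_21,21=20×0+1=1
r22: T_22,19=21×20615+1256850=1689765; T_22,20=21×210+20615=25025; T_22,21=21×1+210=231
r23: T_23,20=22×25025+1689765=2240315; T_23,21=22×231+25025=30107
Read c(23,20) = 2240315, c(23,21) = 30107.

2240315, 30107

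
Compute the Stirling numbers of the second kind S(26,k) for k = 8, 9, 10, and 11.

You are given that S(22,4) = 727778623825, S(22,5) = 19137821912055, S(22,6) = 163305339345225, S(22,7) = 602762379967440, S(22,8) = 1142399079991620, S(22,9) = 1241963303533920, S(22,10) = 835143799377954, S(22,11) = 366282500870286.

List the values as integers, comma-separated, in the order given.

5749622251945664950, 11201516780955125625, 13199555372846848005, 10029078340998476760

i=23: T(23,5)=727778623825+5·19137821912055=96416888184100 | T(23,6)=19137821912055+6·163305339345225=998969857983405 | T(23,7)=163305339345225+7·602762379967440=4382641999117305 | T(23,8)=602762379967440+8·1142399079991620=9741955019900400 | T(23,9)=1142399079991620+9·1241963303533920=12320068811796900 | T(23,10)=1241963303533920+10·835143799377954=9593401297313460 | T(23,11)=835143799377954+11·366282500870286=4864251308951100
i=24: T(24,6)=96416888184100+6·998969857983405=6090236036084530 | T(24,7)=998969857983405+7·4382641999117305=31677463851804540 | T(24,8)=4382641999117305+8·9741955019900400=82318282158320505 | T(24,9)=9741955019900400+9·12320068811796900=120622574326072500 | T(24,10)=12320068811796900+10·9593401297313460=108254081784931500 | T(24,11)=9593401297313460+11·4864251308951100=63100165695775560
i=25: T(25,7)=6090236036084530+7·31677463851804540=227832482998716310 | T(25,8)=31677463851804540+8·82318282158320505=690223721118368580 | T(25,9)=82318282158320505+9·120622574326072500=1167921451092973005 | T(25,10)=120622574326072500+10·108254081784931500=1203163392175387500 | T(25,11)=108254081784931500+11·63100165695775560=802355904438462660
i=26: T(26,8)=227832482998716310+8·690223721118368580=5749622251945664950 | T(26,9)=690223721118368580+9·1167921451092973005=11201516780955125625 | T(26,10)=1167921451092973005+10·1203163392175387500=13199555372846848005 | T(26,11)=1203163392175387500+11·802355904438462660=10029078340998476760
Read S(26,8) = 5749622251945664950, S(26,9) = 11201516780955125625, S(26,10) = 13199555372846848005, S(26,11) = 10029078340998476760.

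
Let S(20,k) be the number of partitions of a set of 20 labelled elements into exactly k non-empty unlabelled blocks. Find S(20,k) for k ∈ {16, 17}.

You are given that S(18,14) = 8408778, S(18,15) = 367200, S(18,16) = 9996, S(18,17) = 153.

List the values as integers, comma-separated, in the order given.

22350954, 741285

[19] T[19,15]:15*367200+8408778=13916778 · T[19,16]:16*9996+367200=527136 · T[19,17]:17*153+9996=12597
[20] T[20,16]:16*527136+13916778=22350954 · T[20,17]:17*12597+527136=741285
Read S(20,16) = 22350954, S(20,17) = 741285.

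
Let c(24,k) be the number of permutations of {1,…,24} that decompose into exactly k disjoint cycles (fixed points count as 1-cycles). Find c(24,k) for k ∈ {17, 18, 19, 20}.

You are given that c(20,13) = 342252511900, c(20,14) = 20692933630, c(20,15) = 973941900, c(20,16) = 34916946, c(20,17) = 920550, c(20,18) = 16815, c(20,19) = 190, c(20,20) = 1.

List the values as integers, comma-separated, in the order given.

6400590336096, 241276443496, 7234669596, 168423871

@21  (21,14):20692933630·20+342252511900→756111184500, (21,15):973941900·20+20692933630→40171771630, (21,16):34916946·20+973941900→1672280820, (21,17):920550·20+34916946→53327946, (21,18):16815·20+920550→1256850, (21,19):190·20+16815→20615, (21,20):1·20+190→210
@22  (22,15):40171771630·21+756111184500→1599718388730, (22,16):1672280820·21+40171771630→75289668850, (22,17):53327946·21+1672280820→2792167686, (22,18):1256850·21+53327946→79721796, (22,19):20615·21+1256850→1689765, (22,20):210·21+20615→25025
@23  (23,16):75289668850·22+1599718388730→3256091103430, (23,17):2792167686·22+75289668850→136717357942, (23,18):79721796·22+2792167686→4546047198, (23,19):1689765·22+79721796→116896626, (23,20):25025·22+1689765→2240315
@24  (24,17):136717357942·23+3256091103430→6400590336096, (24,18):4546047198·23+136717357942→241276443496, (24,19):116896626·23+4546047198→7234669596, (24,20):2240315·23+116896626→168423871
Read c(24,17) = 6400590336096, c(24,18) = 241276443496, c(24,19) = 7234669596, c(24,20) = 168423871.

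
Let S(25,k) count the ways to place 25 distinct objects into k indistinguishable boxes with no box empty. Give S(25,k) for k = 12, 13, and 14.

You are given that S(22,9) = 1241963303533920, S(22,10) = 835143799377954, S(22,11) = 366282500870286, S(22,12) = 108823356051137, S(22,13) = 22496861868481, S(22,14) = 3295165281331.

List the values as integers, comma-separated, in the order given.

362262620784874680, 114485073343744260, 25958110360896000

@23  (23,10):835143799377954·10+1241963303533920→9593401297313460, (23,11):366282500870286·11+835143799377954→4864251308951100, (23,12):108823356051137·12+366282500870286→1672162773483930, (23,13):22496861868481·13+108823356051137→401282560341390, (23,14):3295165281331·14+22496861868481→68629175807115
@24  (24,11):4864251308951100·11+9593401297313460→63100165695775560, (24,12):1672162773483930·12+4864251308951100→24930204590758260, (24,13):401282560341390·13+1672162773483930→6888836057922000, (24,14):68629175807115·14+401282560341390→1362091021641000
@25  (25,12):24930204590758260·12+63100165695775560→362262620784874680, (25,13):6888836057922000·13+24930204590758260→114485073343744260, (25,14):1362091021641000·14+6888836057922000→25958110360896000
Read S(25,12) = 362262620784874680, S(25,13) = 114485073343744260, S(25,14) = 25958110360896000.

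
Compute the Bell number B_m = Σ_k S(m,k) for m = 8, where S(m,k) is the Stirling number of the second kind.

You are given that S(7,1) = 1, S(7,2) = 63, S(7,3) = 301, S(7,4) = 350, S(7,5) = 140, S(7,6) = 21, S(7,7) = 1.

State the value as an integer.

row 8: T[8][1]=1·1+0=1  T[8][2]=2·63+1=127  T[8][3]=3·301+63=966  T[8][4]=4·350+301=1701  T[8][5]=5·140+350=1050  T[8][6]=6·21+140=266  T[8][7]=7·1+21=28  T[8][8]=8·0+1=1
B_8 = ΣS(8,k) = 1+127+966+1701+1050+266+28+1 = 4140

4140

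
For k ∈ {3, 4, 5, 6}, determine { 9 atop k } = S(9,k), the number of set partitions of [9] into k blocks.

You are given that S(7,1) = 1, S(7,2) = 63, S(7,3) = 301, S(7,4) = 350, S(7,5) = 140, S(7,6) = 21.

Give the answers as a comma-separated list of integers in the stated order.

r8: T_8,2=2×63+1=127; T_8,3=3×301+63=966; T_8,4=4×350+301=1701; T_8,5=5×140+350=1050; T_8,6=6×21+140=266
r9: T_9,3=3×966+127=3025; T_9,4=4×1701+966=7770; T_9,5=5×1050+1701=6951; T_9,6=6×266+1050=2646
Read S(9,3) = 3025, S(9,4) = 7770, S(9,5) = 6951, S(9,6) = 2646.

3025, 7770, 6951, 2646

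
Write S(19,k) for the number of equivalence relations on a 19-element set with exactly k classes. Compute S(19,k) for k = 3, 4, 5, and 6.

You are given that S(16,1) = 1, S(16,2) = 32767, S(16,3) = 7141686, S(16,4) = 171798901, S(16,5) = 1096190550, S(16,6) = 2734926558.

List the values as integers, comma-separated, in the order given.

[17] T[17,1]:1*1+0=1 · T[17,2]:2*32767+1=65535 · T[17,3]:3*7141686+32767=21457825 · T[17,4]:4*171798901+7141686=694337290 · T[17,5]:5*1096190550+171798901=5652751651 · T[17,6]:6*2734926558+1096190550=17505749898
[18] T[18,2]:2*65535+1=131071 · T[18,3]:3*21457825+65535=64439010 · T[18,4]:4*694337290+21457825=2798806985 · T[18,5]:5*5652751651+694337290=28958095545 · T[18,6]:6*17505749898+5652751651=110687251039
[19] T[19,3]:3*64439010+131071=193448101 · T[19,4]:4*2798806985+64439010=11259666950 · T[19,5]:5*28958095545+2798806985=147589284710 · T[19,6]:6*110687251039+28958095545=693081601779
Read S(19,3) = 193448101, S(19,4) = 11259666950, S(19,5) = 147589284710, S(19,6) = 693081601779.

193448101, 11259666950, 147589284710, 693081601779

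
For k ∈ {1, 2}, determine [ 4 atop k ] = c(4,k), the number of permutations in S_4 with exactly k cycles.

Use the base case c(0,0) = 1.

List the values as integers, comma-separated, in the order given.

row 1: T[1][1]=0·0+1=1
row 2: T[2][1]=1·1+0=1  T[2][2]=1·0+1=1
row 3: T[3][1]=2·1+0=2  T[3][2]=2·1+1=3
row 4: T[4][1]=3·2+0=6  T[4][2]=3·3+2=11
Read c(4,1) = 6, c(4,2) = 11.

6, 11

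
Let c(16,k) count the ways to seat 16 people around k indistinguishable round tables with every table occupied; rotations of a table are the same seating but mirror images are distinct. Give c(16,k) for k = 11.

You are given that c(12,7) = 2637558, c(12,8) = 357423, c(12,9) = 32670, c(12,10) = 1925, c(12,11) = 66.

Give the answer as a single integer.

row 13: T[13][8]=12·357423+2637558=6926634  T[13][9]=12·32670+357423=749463  T[13][10]=12·1925+32670=55770  T[13][11]=12·66+1925=2717
row 14: T[14][9]=13·749463+6926634=16669653  T[14][10]=13·55770+749463=1474473  T[14][11]=13·2717+55770=91091
row 15: T[15][10]=14·1474473+16669653=37312275  T[15][11]=14·91091+1474473=2749747
row 16: T[16][11]=15·2749747+37312275=78558480
Read c(16,11) = 78558480.

78558480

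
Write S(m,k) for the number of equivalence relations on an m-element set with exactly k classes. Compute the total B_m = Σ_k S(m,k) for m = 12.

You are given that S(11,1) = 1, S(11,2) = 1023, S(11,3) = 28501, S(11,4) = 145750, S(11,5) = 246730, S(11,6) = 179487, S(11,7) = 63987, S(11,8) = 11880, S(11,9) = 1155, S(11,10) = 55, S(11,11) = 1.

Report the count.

4213597

row 12: T[12][1]=1·1+0=1  T[12][2]=2·1023+1=2047  T[12][3]=3·28501+1023=86526  T[12][4]=4·145750+28501=611501  T[12][5]=5·246730+145750=1379400  T[12][6]=6·179487+246730=1323652  T[12][7]=7·63987+179487=627396  T[12][8]=8·11880+63987=159027  T[12][9]=9·1155+11880=22275  T[12][10]=10·55+1155=1705  T[12][11]=11·1+55=66  T[12][12]=12·0+1=1
B_12 = ΣS(12,k) = 1+2047+86526+611501+1379400+1323652+627396+159027+22275+1705+66+1 = 4213597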